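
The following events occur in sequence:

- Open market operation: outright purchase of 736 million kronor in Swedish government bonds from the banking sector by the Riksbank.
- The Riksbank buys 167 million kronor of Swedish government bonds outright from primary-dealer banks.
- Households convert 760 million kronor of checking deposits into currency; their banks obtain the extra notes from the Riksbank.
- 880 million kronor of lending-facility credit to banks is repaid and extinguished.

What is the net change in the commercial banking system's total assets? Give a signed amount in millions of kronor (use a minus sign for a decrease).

OMO purchase (from banks) 736 million kronor: just an asset swap on bank balance sheets → 0.
OMO purchase (from banks) 167 million kronor: just an asset swap on bank balance sheets → 0.
Currency withdrawal 760 million kronor: bank balance sheets shrink → −760M.
Discount-window repayment 880 million kronor: bank balance sheets shrink → −880M.
Net: 0 + 0 − 760 − 880 = -1640 million.

-1640 million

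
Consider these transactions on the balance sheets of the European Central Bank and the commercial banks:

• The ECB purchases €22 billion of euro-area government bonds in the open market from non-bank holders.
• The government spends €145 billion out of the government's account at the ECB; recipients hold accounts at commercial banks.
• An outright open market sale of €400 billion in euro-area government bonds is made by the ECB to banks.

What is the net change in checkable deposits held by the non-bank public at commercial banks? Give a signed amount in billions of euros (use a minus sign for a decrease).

Asset purchase (from non-banks) €22 billion: non-bank counterparties' bank balances rise → +€22B.
Government spending €145 billion: non-bank counterparties' bank balances rise → +€145B.
OMO sale (to banks) €400 billion: the counterparty is a bank, so public deposits are unchanged → 0.
Net: 22 + 145 + 0 = +€167 billion.

+€167 billion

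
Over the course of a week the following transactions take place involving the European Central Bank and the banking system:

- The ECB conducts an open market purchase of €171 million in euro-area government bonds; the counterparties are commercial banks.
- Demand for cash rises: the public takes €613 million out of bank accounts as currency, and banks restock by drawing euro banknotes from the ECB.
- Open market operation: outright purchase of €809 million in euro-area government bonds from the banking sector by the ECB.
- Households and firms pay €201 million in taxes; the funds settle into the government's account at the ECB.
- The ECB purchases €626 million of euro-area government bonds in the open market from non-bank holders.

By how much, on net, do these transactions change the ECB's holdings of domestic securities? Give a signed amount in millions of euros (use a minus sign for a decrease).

OMO purchase (from banks) €171 million: securities added to the ECB's portfolio → +€171M.
Currency withdrawal €613 million: the ECB's securities portfolio is untouched → 0.
OMO purchase (from banks) €809 million: securities added to the ECB's portfolio → +€809M.
Government account inflow €201 million: the ECB's securities portfolio is untouched → 0.
Asset purchase (from non-banks) €626 million: securities added to the ECB's portfolio → +€626M.
Net: 171 + 0 + 809 + 0 + 626 = +€1606 million.

+€1606 million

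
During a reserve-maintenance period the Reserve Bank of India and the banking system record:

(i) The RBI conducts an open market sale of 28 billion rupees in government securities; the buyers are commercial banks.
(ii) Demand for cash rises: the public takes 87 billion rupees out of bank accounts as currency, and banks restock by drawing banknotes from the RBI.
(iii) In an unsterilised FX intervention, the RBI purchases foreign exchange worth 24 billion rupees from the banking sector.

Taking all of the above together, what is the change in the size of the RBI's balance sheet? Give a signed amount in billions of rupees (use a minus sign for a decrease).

OMO sale (to banks) 28 billion rupees: an RBI asset is shed → −28B.
Currency withdrawal 87 billion rupees: only the composition of liabilities changes → 0.
FX purchase 24 billion rupees: an RBI asset is acquired → +24B.
Net: −28 + 0 + 24 = -4 billion.

-4 billion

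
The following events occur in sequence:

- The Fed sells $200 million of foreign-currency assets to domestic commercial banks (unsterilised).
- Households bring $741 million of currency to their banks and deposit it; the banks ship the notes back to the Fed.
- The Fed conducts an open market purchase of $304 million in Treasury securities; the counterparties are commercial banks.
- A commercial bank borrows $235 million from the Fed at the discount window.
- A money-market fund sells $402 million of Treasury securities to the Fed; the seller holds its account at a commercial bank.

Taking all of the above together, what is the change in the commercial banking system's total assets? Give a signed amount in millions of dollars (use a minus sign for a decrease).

Fed balance sheet:
  Assets:      Securities +$706M, Loans to banks +$235M, Foreign assets −$200M
  Liabilities: Bank reserves +$1482M, Currency in circulation −$741M
Commercial banking system:
  Assets:      Reserves at CB +$1482M, Securities −$304M, Foreign assets +$200M
  Liabilities: Checkable deposits +$1143M, Borrowings from CB +$235M
Change in total bank assets = +$1378 million.

+$1378 million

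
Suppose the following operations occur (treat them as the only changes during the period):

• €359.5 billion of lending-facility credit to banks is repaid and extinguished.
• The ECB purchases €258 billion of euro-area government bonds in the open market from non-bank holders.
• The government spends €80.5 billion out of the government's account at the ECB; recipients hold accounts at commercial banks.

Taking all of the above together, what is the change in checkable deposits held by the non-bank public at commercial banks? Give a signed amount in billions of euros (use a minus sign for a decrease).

Discount-window repayment €359.5 billion: the counterparty is a bank, so public deposits are unchanged → 0.
Asset purchase (from non-banks) €258 billion: non-bank counterparties' bank balances rise → +€258B.
Government spending €80.5 billion: non-bank counterparties' bank balances rise → +€80.5B.
Net: 0 + 258 + 80.5 = +€338.5 billion.

+€338.5 billion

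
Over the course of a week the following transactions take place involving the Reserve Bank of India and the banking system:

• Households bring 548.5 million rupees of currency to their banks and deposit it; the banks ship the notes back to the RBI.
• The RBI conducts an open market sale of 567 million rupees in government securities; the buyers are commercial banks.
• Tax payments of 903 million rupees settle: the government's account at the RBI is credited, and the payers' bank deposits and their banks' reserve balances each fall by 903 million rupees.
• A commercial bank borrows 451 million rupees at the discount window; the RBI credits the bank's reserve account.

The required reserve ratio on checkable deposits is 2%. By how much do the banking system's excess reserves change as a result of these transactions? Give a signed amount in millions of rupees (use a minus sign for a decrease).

-463.41 million

Currency deposit 548.5 million rupees: reserves +548.5M, deposits +548.5M.
OMO sale (to banks) 567 million rupees: reserves −567M, deposits 0.
Government account inflow 903 million rupees: reserves −903M, deposits −903M.
Discount-window loan 451 million rupees: reserves +451M, deposits 0.
Totals: Δreserves = −470.5M, Δdeposits = −354.5M.
Δrequired reserves = 2% × −354.5M = −7.09M.
Δexcess reserves = Δreserves − Δrequired = −470.5M − (−7.09M) = -463.41 million.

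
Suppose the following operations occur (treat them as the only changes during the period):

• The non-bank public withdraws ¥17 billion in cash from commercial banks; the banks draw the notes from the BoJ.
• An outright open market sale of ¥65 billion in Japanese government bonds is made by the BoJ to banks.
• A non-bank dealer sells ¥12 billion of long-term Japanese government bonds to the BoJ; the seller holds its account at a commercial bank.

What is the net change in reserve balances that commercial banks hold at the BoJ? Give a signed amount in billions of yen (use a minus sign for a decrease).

Currency withdrawal ¥17 billion: banks swap reserves for currency → −¥17B.
OMO sale (to banks) ¥65 billion: the buying banks pay out of their reserve balances → −¥65B.
Asset purchase (from non-banks) ¥12 billion: the BoJ pays by crediting reserve accounts → +¥12B.
Net: −17 − 65 + 12 = -¥70 billion.

-¥70 billion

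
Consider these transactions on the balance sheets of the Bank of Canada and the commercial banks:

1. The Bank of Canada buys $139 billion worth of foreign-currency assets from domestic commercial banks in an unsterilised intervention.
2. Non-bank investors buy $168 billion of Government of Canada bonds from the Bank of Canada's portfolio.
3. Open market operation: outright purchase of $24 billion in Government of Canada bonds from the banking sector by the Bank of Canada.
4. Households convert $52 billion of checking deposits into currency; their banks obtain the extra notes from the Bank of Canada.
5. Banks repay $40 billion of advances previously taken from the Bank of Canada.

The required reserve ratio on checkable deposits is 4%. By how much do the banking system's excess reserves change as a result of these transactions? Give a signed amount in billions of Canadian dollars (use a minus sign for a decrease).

FX purchase $139 billion: reserves +$139B, deposits 0.
Asset sale (to non-banks) $168 billion: reserves −$168B, deposits −$168B.
OMO purchase (from banks) $24 billion: reserves +$24B, deposits 0.
Currency withdrawal $52 billion: reserves −$52B, deposits −$52B.
Discount-window repayment $40 billion: reserves −$40B, deposits 0.
Totals: Δreserves = −$97B, Δdeposits = −$220B.
Δrequired reserves = 4% × −$220B = −$8.8B.
Δexcess reserves = Δreserves − Δrequired = −$97B − (−$8.8B) = -$88.2 billion.

-$88.2 billion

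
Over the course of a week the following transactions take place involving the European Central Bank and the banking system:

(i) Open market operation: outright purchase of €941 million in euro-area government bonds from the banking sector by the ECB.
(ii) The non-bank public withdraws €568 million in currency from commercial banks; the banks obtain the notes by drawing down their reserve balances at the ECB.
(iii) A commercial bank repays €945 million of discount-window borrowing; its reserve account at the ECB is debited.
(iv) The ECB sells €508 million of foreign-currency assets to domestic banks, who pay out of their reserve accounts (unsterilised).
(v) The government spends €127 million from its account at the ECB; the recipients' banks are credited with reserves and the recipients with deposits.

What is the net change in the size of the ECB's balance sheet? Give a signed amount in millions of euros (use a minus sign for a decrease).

OMO purchase (from banks) €941 million: an ECB asset is acquired → +€941M.
Currency withdrawal €568 million: only the composition of liabilities changes → 0.
Discount-window repayment €945 million: an ECB asset is shed → −€945M.
FX sale €508 million: an ECB asset is shed → −€508M.
Government spending €127 million: only the composition of liabilities changes → 0.
Net: 941 + 0 − 945 − 508 + 0 = -€512 million.

-€512 million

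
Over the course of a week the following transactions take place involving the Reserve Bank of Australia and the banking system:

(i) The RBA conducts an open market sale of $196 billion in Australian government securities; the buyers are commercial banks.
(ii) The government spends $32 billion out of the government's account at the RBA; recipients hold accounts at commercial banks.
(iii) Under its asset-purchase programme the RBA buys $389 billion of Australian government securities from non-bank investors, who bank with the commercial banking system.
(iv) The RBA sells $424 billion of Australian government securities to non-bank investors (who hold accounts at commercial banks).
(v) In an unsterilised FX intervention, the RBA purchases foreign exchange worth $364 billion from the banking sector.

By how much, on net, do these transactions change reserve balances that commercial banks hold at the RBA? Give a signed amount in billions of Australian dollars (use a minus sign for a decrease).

OMO sale (to banks) $196 billion: the buying banks pay out of their reserve balances → −$196B.
Government spending $32 billion: government payments flow into bank reserve accounts → +$32B.
Asset purchase (from non-banks) $389 billion: the RBA pays by crediting reserve accounts → +$389B.
Asset sale (to non-banks) $424 billion: the non-bank buyers' banks settle from reserves → −$424B.
FX purchase $364 billion: the RBA pays by crediting reserve accounts → +$364B.
Net: −196 + 32 + 389 − 424 + 364 = +$165 billion.

+$165 billion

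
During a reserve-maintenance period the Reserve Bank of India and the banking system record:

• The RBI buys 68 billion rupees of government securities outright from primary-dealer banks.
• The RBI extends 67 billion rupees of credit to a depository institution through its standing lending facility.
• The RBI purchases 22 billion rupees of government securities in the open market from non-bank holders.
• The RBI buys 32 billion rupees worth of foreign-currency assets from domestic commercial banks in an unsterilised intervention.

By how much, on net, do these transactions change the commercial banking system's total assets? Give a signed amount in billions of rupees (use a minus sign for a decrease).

+89 billion

OMO purchase (from banks) 68 billion rupees: just an asset swap on bank balance sheets → 0.
Discount-window loan 67 billion rupees: bank balance sheets expand → +67B.
Asset purchase (from non-banks) 22 billion rupees: bank balance sheets expand → +22B.
FX purchase 32 billion rupees: just an asset swap on bank balance sheets → 0.
Net: 0 + 67 + 22 + 0 = +89 billion.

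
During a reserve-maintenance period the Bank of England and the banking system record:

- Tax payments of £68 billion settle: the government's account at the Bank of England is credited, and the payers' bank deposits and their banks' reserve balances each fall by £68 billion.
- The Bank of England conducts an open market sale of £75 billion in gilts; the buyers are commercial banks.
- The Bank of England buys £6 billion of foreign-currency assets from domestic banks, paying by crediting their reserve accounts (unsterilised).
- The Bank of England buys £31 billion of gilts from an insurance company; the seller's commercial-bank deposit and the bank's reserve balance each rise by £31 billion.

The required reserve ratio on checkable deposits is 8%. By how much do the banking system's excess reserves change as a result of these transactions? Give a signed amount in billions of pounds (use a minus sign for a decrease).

Government account inflow £68 billion: reserves −£68B, deposits −£68B.
OMO sale (to banks) £75 billion: reserves −£75B, deposits 0.
FX purchase £6 billion: reserves +£6B, deposits 0.
Asset purchase (from non-banks) £31 billion: reserves +£31B, deposits +£31B.
Totals: Δreserves = −£106B, Δdeposits = −£37B.
Δrequired reserves = 8% × −£37B = −£2.96B.
Δexcess reserves = Δreserves − Δrequired = −£106B − (−£2.96B) = -£103.04 billion.

-£103.04 billion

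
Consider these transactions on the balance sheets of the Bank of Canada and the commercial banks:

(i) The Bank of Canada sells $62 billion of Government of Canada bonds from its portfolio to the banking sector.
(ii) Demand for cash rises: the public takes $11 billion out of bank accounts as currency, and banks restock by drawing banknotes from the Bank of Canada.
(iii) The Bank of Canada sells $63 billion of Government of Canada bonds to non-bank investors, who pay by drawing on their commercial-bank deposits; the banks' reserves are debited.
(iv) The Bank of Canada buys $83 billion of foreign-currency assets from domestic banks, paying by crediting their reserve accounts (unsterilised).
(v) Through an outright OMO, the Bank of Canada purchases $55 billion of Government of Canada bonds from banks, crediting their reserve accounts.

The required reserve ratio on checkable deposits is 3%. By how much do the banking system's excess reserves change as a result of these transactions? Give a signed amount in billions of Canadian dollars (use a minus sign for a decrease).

+$4.22 billion

OMO sale (to banks) $62 billion: reserves −$62B, deposits 0.
Currency withdrawal $11 billion: reserves −$11B, deposits −$11B.
Asset sale (to non-banks) $63 billion: reserves −$63B, deposits −$63B.
FX purchase $83 billion: reserves +$83B, deposits 0.
OMO purchase (from banks) $55 billion: reserves +$55B, deposits 0.
Totals: Δreserves = +$2B, Δdeposits = −$74B.
Δrequired reserves = 3% × −$74B = −$2.22B.
Δexcess reserves = Δreserves − Δrequired = +$2B − (−$2.22B) = +$4.22 billion.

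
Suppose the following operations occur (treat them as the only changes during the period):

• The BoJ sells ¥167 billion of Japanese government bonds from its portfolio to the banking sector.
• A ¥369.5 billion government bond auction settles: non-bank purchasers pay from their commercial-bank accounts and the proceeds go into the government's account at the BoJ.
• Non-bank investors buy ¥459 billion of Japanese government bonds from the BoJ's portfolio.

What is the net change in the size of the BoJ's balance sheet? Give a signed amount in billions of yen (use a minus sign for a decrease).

-¥626 billion

BoJ balance sheet:
  Assets:      Securities −¥626B
  Liabilities: Bank reserves −¥995.5B, Government deposits +¥369.5B
Commercial banking system:
  Assets:      Reserves at CB −¥995.5B, Securities +¥167B
  Liabilities: Checkable deposits −¥828.5B
Change in total BoJ assets = -¥626 billion.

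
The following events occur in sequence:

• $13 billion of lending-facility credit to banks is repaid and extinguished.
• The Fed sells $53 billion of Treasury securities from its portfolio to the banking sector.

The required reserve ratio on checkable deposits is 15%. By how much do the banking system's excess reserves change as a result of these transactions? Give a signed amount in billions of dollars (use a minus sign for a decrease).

Discount-window repayment $13 billion: reserves −$13B, deposits 0.
OMO sale (to banks) $53 billion: reserves −$53B, deposits 0.
Totals: Δreserves = −$66B, Δdeposits = 0.
Δrequired reserves = 15% × 0 = 0.
Δexcess reserves = Δreserves − Δrequired = −$66B − (0) = -$66 billion.

-$66 billion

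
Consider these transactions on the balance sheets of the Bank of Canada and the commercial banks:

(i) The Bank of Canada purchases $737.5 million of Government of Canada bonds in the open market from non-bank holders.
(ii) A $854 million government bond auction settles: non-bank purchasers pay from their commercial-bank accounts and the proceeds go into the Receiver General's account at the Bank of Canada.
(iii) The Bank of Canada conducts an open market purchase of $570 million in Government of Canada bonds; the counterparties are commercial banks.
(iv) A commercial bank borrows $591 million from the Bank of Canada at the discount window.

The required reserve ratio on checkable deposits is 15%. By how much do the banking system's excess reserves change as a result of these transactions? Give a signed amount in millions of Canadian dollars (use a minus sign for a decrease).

Asset purchase (from non-banks) $737.5 million: reserves +$737.5M, deposits +$737.5M.
Government account inflow $854 million: reserves −$854M, deposits −$854M.
OMO purchase (from banks) $570 million: reserves +$570M, deposits 0.
Discount-window loan $591 million: reserves +$591M, deposits 0.
Totals: Δreserves = +$1044.5M, Δdeposits = −$116.5M.
Δrequired reserves = 15% × −$116.5M = −$17.475M.
Δexcess reserves = Δreserves − Δrequired = +$1044.5M − (−$17.475M) = +$1061.975 million.

+$1061.975 million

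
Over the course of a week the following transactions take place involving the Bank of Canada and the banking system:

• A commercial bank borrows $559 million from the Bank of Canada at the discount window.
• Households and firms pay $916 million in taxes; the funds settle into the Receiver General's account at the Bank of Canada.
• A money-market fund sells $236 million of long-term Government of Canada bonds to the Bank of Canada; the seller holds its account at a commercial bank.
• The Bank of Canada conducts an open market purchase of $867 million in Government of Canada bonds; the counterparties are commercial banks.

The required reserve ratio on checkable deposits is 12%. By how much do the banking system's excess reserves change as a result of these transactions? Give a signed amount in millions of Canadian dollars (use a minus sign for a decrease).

+$827.6 million

Discount-window loan $559 million: reserves +$559M, deposits 0.
Government account inflow $916 million: reserves −$916M, deposits −$916M.
Asset purchase (from non-banks) $236 million: reserves +$236M, deposits +$236M.
OMO purchase (from banks) $867 million: reserves +$867M, deposits 0.
Totals: Δreserves = +$746M, Δdeposits = −$680M.
Δrequired reserves = 12% × −$680M = −$81.6M.
Δexcess reserves = Δreserves − Δrequired = +$746M − (−$81.6M) = +$827.6 million.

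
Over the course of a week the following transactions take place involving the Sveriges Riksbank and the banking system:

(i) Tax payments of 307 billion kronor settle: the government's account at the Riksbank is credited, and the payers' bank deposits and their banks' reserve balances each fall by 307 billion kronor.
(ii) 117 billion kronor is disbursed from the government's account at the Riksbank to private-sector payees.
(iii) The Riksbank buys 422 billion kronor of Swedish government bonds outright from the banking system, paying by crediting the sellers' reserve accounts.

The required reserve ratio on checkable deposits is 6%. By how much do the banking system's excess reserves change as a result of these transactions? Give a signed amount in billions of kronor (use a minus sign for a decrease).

+243.4 billion

Government account inflow 307 billion kronor: reserves −307B, deposits −307B.
Government spending 117 billion kronor: reserves +117B, deposits +117B.
OMO purchase (from banks) 422 billion kronor: reserves +422B, deposits 0.
Totals: Δreserves = +232B, Δdeposits = −190B.
Δrequired reserves = 6% × −190B = −11.4B.
Δexcess reserves = Δreserves − Δrequired = +232B − (−11.4B) = +243.4 billion.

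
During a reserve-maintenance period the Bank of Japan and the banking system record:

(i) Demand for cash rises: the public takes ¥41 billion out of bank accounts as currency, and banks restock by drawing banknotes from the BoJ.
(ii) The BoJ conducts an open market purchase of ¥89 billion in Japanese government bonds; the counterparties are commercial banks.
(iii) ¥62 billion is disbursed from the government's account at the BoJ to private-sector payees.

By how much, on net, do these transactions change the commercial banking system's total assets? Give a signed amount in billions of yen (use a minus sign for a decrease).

+¥21 billion

Currency withdrawal ¥41 billion: bank balance sheets shrink → −¥41B.
OMO purchase (from banks) ¥89 billion: just an asset swap on bank balance sheets → 0.
Government spending ¥62 billion: bank balance sheets expand → +¥62B.
Net: −41 + 0 + 62 = +¥21 billion.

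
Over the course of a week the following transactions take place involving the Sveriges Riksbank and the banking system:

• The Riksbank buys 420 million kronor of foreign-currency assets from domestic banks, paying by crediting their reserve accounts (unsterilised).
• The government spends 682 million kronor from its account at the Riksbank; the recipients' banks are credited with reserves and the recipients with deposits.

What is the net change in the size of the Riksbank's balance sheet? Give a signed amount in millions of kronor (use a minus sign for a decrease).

+420 million

FX purchase 420 million kronor: a Riksbank asset is acquired → +420M.
Government spending 682 million kronor: only the composition of liabilities changes → 0.
Net: 420 + 0 = +420 million.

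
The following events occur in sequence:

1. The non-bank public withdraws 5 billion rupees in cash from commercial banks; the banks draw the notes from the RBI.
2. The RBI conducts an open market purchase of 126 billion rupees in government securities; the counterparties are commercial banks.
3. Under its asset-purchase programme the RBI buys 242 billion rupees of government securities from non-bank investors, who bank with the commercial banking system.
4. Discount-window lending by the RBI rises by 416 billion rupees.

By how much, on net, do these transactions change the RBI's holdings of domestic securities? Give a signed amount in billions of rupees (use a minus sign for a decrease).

+368 billion

RBI balance sheet:
  Assets:      Securities +368B, Loans to banks +416B
  Liabilities: Bank reserves +779B, Currency in circulation +5B
So the change in the RBI's holdings of domestic securities is +368 billion.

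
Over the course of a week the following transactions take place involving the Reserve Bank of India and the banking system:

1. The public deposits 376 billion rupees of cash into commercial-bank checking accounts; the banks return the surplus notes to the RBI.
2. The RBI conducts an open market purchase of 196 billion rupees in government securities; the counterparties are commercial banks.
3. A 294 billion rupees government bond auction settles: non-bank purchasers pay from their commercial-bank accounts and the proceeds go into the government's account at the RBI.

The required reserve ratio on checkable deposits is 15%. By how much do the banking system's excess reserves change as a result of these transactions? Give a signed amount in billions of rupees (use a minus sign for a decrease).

+265.7 billion

Currency deposit 376 billion rupees: reserves +376B, deposits +376B.
OMO purchase (from banks) 196 billion rupees: reserves +196B, deposits 0.
Government account inflow 294 billion rupees: reserves −294B, deposits −294B.
Totals: Δreserves = +278B, Δdeposits = +82B.
Δrequired reserves = 15% × +82B = +12.3B.
Δexcess reserves = Δreserves − Δrequired = +278B − (+12.3B) = +265.7 billion.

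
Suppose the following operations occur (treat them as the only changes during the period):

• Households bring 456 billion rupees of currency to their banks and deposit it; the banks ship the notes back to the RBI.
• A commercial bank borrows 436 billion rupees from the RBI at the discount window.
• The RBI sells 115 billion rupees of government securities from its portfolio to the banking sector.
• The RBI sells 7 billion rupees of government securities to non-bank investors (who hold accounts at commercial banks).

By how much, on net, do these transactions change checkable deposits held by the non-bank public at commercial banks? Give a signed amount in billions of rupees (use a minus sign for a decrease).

Currency deposit 456 billion rupees: non-bank counterparties' bank balances rise → +456B.
Discount-window loan 436 billion rupees: the counterparty is a bank, so public deposits are unchanged → 0.
OMO sale (to banks) 115 billion rupees: the counterparty is a bank, so public deposits are unchanged → 0.
Asset sale (to non-banks) 7 billion rupees: non-bank counterparties' bank balances fall → −7B.
Net: 456 + 0 + 0 − 7 = +449 billion.

+449 billion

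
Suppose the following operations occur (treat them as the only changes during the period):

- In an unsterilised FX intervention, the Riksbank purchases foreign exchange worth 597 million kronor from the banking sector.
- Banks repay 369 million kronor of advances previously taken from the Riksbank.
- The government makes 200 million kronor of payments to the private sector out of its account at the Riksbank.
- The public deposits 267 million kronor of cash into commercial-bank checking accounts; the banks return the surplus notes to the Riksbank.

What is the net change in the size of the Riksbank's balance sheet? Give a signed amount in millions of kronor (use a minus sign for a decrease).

+228 million

Riksbank balance sheet:
  Assets:      Loans to banks −369M, Foreign assets +597M
  Liabilities: Bank reserves +695M, Currency in circulation −267M, Government deposits −200M
Change in total Riksbank assets = +228 million.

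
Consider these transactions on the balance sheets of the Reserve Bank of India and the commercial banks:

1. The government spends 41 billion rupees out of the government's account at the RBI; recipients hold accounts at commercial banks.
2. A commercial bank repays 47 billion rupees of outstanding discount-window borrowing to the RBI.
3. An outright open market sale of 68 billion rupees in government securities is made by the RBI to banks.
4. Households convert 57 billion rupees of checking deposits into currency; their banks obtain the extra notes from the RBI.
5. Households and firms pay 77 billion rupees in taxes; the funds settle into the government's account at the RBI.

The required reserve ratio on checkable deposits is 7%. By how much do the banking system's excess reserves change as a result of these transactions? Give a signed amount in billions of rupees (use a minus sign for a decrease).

-201.49 billion

Government spending 41 billion rupees: reserves +41B, deposits +41B.
Discount-window repayment 47 billion rupees: reserves −47B, deposits 0.
OMO sale (to banks) 68 billion rupees: reserves −68B, deposits 0.
Currency withdrawal 57 billion rupees: reserves −57B, deposits −57B.
Government account inflow 77 billion rupees: reserves −77B, deposits −77B.
Totals: Δreserves = −208B, Δdeposits = −93B.
Δrequired reserves = 7% × −93B = −6.51B.
Δexcess reserves = Δreserves − Δrequired = −208B − (−6.51B) = -201.49 billion.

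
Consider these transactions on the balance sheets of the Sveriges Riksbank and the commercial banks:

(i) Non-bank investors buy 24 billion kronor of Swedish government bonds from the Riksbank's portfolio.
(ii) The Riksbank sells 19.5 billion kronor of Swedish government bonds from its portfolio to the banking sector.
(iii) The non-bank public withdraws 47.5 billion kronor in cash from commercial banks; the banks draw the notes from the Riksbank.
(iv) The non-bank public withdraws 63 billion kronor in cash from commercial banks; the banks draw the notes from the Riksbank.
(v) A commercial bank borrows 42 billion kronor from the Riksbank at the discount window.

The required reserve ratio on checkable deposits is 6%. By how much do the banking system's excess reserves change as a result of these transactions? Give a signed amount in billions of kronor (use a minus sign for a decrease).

-103.93 billion

Asset sale (to non-banks) 24 billion kronor: reserves −24B, deposits −24B.
OMO sale (to banks) 19.5 billion kronor: reserves −19.5B, deposits 0.
Currency withdrawal 47.5 billion kronor: reserves −47.5B, deposits −47.5B.
Currency withdrawal 63 billion kronor: reserves −63B, deposits −63B.
Discount-window loan 42 billion kronor: reserves +42B, deposits 0.
Totals: Δreserves = −112B, Δdeposits = −134.5B.
Δrequired reserves = 6% × −134.5B = −8.07B.
Δexcess reserves = Δreserves − Δrequired = −112B − (−8.07B) = -103.93 billion.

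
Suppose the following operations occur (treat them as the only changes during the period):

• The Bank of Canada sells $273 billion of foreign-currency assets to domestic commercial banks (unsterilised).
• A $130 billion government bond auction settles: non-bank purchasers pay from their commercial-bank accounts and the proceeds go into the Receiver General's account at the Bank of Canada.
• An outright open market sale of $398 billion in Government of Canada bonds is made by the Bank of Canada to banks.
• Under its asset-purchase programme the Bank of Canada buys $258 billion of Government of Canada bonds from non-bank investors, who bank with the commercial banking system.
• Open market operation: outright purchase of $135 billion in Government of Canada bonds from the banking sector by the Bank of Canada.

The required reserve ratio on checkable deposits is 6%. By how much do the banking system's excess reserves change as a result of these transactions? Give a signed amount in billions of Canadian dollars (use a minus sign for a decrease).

FX sale $273 billion: reserves −$273B, deposits 0.
Government account inflow $130 billion: reserves −$130B, deposits −$130B.
OMO sale (to banks) $398 billion: reserves −$398B, deposits 0.
Asset purchase (from non-banks) $258 billion: reserves +$258B, deposits +$258B.
OMO purchase (from banks) $135 billion: reserves +$135B, deposits 0.
Totals: Δreserves = −$408B, Δdeposits = +$128B.
Δrequired reserves = 6% × +$128B = +$7.68B.
Δexcess reserves = Δreserves − Δrequired = −$408B − (+$7.68B) = -$415.68 billion.

-$415.68 billion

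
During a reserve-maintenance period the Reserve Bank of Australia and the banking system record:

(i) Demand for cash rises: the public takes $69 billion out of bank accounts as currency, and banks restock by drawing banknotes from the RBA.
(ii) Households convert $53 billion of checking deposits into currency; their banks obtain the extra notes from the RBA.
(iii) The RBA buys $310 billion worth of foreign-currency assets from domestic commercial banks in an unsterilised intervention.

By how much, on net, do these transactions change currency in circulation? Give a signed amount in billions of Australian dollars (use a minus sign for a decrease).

Currency withdrawal $69 billion: notes leave the central bank → +$69B.
Currency withdrawal $53 billion: notes leave the central bank → +$53B.
FX purchase $310 billion: no currency enters or leaves circulation → 0.
Net: 69 + 53 + 0 = +$122 billion.

+$122 billion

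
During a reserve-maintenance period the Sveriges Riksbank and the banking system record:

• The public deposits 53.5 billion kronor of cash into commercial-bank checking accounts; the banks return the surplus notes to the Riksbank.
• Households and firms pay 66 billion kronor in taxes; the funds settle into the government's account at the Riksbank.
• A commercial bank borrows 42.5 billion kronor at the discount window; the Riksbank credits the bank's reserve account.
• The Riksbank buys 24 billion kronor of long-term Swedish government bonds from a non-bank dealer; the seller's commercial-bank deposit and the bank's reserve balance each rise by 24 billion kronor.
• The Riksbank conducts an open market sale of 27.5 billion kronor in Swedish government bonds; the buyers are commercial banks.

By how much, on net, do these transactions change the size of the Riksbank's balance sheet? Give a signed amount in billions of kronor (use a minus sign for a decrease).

+39 billion

Riksbank balance sheet:
  Assets:      Securities −3.5B, Loans to banks +42.5B
  Liabilities: Bank reserves +26.5B, Currency in circulation −53.5B, Government deposits +66B
Change in total Riksbank assets = +39 billion.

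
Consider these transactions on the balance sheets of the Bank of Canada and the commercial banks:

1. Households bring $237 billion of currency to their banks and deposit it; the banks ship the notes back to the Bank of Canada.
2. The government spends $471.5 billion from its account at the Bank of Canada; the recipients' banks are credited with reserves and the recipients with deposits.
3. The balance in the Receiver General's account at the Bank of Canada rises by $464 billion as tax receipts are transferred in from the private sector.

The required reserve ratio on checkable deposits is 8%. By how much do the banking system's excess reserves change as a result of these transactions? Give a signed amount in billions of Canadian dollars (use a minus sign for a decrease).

Currency deposit $237 billion: reserves +$237B, deposits +$237B.
Government spending $471.5 billion: reserves +$471.5B, deposits +$471.5B.
Government account inflow $464 billion: reserves −$464B, deposits −$464B.
Totals: Δreserves = +$244.5B, Δdeposits = +$244.5B.
Δrequired reserves = 8% × +$244.5B = +$19.56B.
Δexcess reserves = Δreserves − Δrequired = +$244.5B − (+$19.56B) = +$224.94 billion.

+$224.94 billion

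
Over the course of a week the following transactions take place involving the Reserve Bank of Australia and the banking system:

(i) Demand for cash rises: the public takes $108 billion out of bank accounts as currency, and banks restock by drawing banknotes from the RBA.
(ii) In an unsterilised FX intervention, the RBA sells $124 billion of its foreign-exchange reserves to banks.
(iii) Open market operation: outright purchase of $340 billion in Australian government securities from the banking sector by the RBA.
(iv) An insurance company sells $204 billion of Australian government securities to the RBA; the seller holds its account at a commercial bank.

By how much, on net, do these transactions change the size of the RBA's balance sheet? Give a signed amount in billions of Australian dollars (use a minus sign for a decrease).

+$420 billion

RBA balance sheet:
  Assets:      Securities +$544B, Foreign assets −$124B
  Liabilities: Bank reserves +$312B, Currency in circulation +$108B
Change in total RBA assets = +$420 billion.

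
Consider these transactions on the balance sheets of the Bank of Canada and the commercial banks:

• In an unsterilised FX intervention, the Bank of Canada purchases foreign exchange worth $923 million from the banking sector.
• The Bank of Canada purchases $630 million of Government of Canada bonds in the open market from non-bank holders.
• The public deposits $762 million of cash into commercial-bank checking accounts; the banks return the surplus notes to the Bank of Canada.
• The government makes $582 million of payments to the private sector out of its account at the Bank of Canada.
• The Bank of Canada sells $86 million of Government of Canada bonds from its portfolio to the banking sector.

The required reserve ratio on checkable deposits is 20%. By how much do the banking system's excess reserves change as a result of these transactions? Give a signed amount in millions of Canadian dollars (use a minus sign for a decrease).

+$2416.2 million

FX purchase $923 million: reserves +$923M, deposits 0.
Asset purchase (from non-banks) $630 million: reserves +$630M, deposits +$630M.
Currency deposit $762 million: reserves +$762M, deposits +$762M.
Government spending $582 million: reserves +$582M, deposits +$582M.
OMO sale (to banks) $86 million: reserves −$86M, deposits 0.
Totals: Δreserves = +$2811M, Δdeposits = +$1974M.
Δrequired reserves = 20% × +$1974M = +$394.8M.
Δexcess reserves = Δreserves − Δrequired = +$2811M − (+$394.8M) = +$2416.2 million.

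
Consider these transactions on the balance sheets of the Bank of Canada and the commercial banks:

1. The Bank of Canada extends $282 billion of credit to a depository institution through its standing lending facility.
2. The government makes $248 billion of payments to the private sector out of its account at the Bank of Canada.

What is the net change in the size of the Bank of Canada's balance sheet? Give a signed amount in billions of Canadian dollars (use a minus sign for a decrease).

+$282 billion

Discount-window loan $282 billion: a Bank of Canada asset is acquired → +$282B.
Government spending $248 billion: only the composition of liabilities changes → 0.
Net: 282 + 0 = +$282 billion.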